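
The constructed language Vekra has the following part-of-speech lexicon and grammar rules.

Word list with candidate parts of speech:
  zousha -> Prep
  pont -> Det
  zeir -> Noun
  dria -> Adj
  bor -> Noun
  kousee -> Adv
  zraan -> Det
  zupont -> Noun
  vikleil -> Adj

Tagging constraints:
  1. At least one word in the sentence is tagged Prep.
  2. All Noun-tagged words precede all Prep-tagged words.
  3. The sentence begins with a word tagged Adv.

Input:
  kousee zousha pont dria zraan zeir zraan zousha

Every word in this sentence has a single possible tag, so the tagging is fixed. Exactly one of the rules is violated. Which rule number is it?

2

Fixed tagging: Adv Prep Det Adj Det Noun Det Prep.
Applying the rules: R1 pass, R2 fail, R3 pass.
Only rule 2 fails.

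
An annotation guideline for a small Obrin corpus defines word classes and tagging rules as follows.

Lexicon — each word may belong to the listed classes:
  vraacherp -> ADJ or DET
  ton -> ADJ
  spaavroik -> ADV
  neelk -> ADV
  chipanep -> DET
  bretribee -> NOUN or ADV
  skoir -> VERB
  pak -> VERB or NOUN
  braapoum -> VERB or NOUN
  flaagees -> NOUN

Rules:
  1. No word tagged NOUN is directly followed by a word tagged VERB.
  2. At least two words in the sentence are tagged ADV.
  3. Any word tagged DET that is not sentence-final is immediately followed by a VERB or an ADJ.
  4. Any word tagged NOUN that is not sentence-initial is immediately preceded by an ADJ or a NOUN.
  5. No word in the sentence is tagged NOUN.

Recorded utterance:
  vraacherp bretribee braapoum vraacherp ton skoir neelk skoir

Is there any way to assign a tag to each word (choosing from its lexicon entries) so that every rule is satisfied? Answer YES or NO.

Candidates per position — 1:vraacherp {ADJ,DET}; 2:bretribee {NOUN,ADV}; 3:braapoum {VERB,NOUN}; 4:vraacherp {ADJ,DET}; 5:ton {ADJ}; 6:skoir {VERB}; 7:neelk {ADV}; 8:skoir {VERB}.
One satisfying assignment: ADJ ADV VERB ADJ ADJ VERB ADV VERB.
Check: rule 1 satisfied; rule 2 satisfied; rule 3 satisfied; rule 4 satisfied; rule 5 satisfied.

YES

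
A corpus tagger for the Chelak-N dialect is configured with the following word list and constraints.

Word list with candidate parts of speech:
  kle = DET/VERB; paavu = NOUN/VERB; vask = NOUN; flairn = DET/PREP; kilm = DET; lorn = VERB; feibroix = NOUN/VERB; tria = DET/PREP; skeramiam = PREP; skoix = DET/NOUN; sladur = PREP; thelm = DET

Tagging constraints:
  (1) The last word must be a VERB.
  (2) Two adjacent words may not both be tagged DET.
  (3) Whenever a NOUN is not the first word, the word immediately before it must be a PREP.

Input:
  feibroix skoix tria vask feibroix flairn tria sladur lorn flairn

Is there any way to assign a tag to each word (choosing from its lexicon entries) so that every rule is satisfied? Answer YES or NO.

NO

Candidates per position — 1:feibroix {NOUN,VERB}; 2:skoix {DET,NOUN}; 3:tria {DET,PREP}; 4:vask {NOUN}; 5:feibroix {NOUN,VERB}; 6:flairn {DET,PREP}; 7:tria {DET,PREP}; 8:sladur {PREP}; 9:lorn {VERB}; 10:flairn {DET,PREP}.
Rule 1 cannot be satisfied by any choice of tags from the lexicon.
So there is no consistent tagging.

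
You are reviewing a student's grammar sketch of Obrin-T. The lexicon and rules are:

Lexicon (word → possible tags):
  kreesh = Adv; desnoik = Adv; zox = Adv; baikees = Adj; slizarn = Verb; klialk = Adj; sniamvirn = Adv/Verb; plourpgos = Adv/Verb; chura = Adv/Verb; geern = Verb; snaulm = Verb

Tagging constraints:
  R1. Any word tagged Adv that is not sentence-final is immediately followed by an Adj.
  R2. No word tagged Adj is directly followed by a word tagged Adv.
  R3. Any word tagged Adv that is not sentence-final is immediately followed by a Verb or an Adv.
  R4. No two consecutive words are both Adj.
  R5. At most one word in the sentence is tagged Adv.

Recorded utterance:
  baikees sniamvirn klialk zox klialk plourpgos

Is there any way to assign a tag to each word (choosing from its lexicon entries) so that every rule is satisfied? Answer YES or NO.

Candidates per position — 1:baikees {Adj}; 2:sniamvirn {Adv,Verb}; 3:klialk {Adj}; 4:zox {Adv}; 5:klialk {Adj}; 6:plourpgos {Adv,Verb}.
Rule 2 cannot be satisfied by any choice of tags from the lexicon.
So there is no consistent tagging.

NO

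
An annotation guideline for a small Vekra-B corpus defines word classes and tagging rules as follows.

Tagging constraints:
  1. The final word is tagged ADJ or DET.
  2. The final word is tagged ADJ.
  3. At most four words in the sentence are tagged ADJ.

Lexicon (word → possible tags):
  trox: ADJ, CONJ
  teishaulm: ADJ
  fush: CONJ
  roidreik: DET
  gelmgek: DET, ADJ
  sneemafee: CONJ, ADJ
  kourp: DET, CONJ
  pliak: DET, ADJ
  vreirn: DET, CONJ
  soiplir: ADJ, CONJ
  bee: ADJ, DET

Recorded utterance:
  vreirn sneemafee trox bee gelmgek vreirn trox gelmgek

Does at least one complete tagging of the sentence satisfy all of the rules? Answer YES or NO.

Candidates per position — 1:vreirn {DET,CONJ}; 2:sneemafee {CONJ,ADJ}; 3:trox {ADJ,CONJ}; 4:bee {ADJ,DET}; 5:gelmgek {DET,ADJ}; 6:vreirn {DET,CONJ}; 7:trox {ADJ,CONJ}; 8:gelmgek {DET,ADJ}.
One satisfying assignment: CONJ CONJ ADJ DET DET DET ADJ ADJ.
Checking: rule 1 holds; rule 2 holds; rule 3 holds.

YES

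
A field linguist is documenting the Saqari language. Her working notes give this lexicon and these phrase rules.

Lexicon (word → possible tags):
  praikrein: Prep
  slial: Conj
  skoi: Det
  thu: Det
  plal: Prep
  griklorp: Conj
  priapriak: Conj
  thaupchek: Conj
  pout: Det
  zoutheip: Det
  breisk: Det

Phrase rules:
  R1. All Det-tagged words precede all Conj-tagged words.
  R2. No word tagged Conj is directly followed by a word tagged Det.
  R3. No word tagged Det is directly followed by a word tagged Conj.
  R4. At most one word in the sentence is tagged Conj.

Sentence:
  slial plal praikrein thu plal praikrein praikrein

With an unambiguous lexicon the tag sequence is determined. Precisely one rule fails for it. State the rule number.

Fixed tagging: Conj Prep Prep Det Prep Prep Prep.
Checking each rule: R1 violated, R2 holds, R3 holds, R4 holds.
Only rule 1 fails.

1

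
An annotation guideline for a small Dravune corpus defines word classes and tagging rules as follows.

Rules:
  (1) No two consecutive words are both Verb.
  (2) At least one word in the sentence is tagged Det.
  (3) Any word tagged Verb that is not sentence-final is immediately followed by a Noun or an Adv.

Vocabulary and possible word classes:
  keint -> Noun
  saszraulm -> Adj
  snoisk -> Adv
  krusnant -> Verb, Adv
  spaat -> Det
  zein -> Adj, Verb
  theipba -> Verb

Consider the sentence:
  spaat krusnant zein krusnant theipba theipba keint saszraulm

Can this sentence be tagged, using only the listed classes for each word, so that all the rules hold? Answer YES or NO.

NO

Candidates per position — 1:spaat {Det}; 2:krusnant {Verb,Adv}; 3:zein {Adj,Verb}; 4:krusnant {Verb,Adv}; 5:theipba {Verb}; 6:theipba {Verb}; 7:keint {Noun}; 8:saszraulm {Adj}.
Rule 1 cannot be satisfied by any choice of tags from the lexicon.
So there is no consistent tagging.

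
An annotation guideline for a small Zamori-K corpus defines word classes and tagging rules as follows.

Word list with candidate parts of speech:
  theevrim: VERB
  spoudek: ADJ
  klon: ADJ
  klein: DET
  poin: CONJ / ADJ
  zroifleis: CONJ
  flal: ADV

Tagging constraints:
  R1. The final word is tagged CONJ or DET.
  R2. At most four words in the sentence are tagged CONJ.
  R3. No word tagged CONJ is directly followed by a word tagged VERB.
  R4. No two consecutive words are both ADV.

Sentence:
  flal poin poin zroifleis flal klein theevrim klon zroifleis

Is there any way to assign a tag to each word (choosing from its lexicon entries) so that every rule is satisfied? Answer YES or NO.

YES

Candidates per position — 1:flal {ADV}; 2:poin {CONJ,ADJ}; 3:poin {CONJ,ADJ}; 4:zroifleis {CONJ}; 5:flal {ADV}; 6:klein {DET}; 7:theevrim {VERB}; 8:klon {ADJ}; 9:zroifleis {CONJ}.
One satisfying assignment: ADV CONJ ADJ CONJ ADV DET VERB ADJ CONJ.
Verifying each rule — rule 1 ✓; rule 2 ✓; rule 3 ✓; rule 4 ✓.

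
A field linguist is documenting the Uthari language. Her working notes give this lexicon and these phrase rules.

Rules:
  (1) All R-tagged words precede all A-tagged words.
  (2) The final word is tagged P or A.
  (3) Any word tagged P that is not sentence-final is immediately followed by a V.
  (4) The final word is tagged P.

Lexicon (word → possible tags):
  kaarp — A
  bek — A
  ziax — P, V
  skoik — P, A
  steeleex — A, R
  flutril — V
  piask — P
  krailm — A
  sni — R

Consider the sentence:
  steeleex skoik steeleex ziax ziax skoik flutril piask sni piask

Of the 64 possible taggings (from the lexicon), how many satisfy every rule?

0

Candidates per position — 1:steeleex {A,R}; 2:skoik {P,A}; 3:steeleex {A,R}; 4:ziax {P,V}; 5:ziax {P,V}; 6:skoik {P,A}; 7:flutril {V}; 8:piask {P}; 9:sni {R}; 10:piask {P}.
There are 64 candidate sequences in total.
Rule 3 cannot be satisfied by any choice of tags from the lexicon.
So there is no consistent tagging.
Count = 0.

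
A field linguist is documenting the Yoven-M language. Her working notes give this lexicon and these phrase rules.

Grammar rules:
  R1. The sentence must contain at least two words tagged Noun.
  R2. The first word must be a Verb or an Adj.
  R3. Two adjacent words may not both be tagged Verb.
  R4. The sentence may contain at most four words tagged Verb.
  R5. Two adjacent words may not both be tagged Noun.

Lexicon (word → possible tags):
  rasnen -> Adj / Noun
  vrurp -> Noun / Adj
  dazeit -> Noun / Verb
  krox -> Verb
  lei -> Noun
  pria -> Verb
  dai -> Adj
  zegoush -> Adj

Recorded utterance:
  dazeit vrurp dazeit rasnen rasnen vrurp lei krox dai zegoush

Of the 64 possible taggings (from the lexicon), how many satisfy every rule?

Candidates per position — 1:dazeit {Noun,Verb}; 2:vrurp {Noun,Adj}; 3:dazeit {Noun,Verb}; 4:rasnen {Adj,Noun}; 5:rasnen {Adj,Noun}; 6:vrurp {Noun,Adj}; 7:lei {Noun}; 8:krox {Verb}; 9:dai {Adj}; 10:zegoush {Adj}.
There are 64 candidate sequences in total.
Checking each against the rules leaves 7 sequences.
Count = 7.

7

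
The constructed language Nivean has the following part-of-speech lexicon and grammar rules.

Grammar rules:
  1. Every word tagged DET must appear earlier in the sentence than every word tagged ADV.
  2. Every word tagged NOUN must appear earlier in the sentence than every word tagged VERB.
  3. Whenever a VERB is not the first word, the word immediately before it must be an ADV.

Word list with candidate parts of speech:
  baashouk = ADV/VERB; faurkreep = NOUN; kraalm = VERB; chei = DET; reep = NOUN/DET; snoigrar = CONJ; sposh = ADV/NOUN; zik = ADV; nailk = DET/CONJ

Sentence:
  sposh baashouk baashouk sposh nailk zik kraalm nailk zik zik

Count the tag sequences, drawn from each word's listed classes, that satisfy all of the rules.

Candidates per position — 1:sposh {ADV,NOUN}; 2:baashouk {ADV,VERB}; 3:baashouk {ADV,VERB}; 4:sposh {ADV,NOUN}; 5:nailk {DET,CONJ}; 6:zik {ADV}; 7:kraalm {VERB}; 8:nailk {DET,CONJ}; 9:zik {ADV}; 10:zik {ADV}.
There are 64 candidate sequences in total.
Checking each against the rules leaves 7 sequences.
Count = 7.

7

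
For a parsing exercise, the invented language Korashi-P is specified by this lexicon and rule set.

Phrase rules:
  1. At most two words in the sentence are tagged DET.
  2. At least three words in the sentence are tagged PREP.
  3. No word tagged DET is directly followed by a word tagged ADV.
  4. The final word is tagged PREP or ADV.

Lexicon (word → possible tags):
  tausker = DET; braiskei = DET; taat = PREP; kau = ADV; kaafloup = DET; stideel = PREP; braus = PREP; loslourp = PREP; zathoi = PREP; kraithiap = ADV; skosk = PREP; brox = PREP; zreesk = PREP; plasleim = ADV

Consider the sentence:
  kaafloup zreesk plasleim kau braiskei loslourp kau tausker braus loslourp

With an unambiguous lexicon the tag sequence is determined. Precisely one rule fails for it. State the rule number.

Fixed tagging: DET PREP ADV ADV DET PREP ADV DET PREP PREP.
Rule check: R1 violated, R2 holds, R3 holds, R4 holds.
Only rule 1 fails.

1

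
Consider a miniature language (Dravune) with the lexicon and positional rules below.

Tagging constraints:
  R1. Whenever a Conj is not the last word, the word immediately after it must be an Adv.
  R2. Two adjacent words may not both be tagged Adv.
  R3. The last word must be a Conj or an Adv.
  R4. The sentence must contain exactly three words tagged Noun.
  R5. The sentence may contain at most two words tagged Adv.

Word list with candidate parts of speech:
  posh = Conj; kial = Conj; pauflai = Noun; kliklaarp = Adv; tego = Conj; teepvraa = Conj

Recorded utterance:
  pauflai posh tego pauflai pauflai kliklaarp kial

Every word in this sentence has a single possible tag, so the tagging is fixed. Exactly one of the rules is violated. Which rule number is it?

1

Fixed tagging: Noun Conj Conj Noun Noun Adv Conj.
Rule check: R1 violated, R2 holds, R3 holds, R4 holds, R5 holds.
Only rule 1 fails.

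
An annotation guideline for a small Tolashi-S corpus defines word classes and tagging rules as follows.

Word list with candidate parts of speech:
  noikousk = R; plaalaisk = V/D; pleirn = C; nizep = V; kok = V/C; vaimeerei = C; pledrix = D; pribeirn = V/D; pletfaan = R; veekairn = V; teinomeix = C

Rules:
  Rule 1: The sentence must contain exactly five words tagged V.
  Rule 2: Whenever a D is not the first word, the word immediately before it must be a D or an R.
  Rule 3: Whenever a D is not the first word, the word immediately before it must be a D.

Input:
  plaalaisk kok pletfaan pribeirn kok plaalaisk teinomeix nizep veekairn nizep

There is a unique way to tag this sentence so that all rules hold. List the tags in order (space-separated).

Candidates per position — 1:plaalaisk {V,D}; 2:kok {V,C}; 3:pletfaan {R}; 4:pribeirn {V,D}; 5:kok {V,C}; 6:plaalaisk {V,D}; 7:teinomeix {C}; 8:nizep {V}; 9:veekairn {V}; 10:nizep {V}.
Position 4: D is ruled out by rule 3; that leaves V.
Position 6: D is ruled out by rule 2; that leaves V.
Position 1: V is ruled out by rule 1; that leaves D.
Position 2: V is ruled out by rule 1; that leaves C.
Position 5: V is ruled out by rule 1; that leaves C.
So the tagging must be: D C R V C V C V V V.
Rule-by-rule: rule 1 ✓; rule 2 ✓; rule 3 ✓.

D C R V C V C V V V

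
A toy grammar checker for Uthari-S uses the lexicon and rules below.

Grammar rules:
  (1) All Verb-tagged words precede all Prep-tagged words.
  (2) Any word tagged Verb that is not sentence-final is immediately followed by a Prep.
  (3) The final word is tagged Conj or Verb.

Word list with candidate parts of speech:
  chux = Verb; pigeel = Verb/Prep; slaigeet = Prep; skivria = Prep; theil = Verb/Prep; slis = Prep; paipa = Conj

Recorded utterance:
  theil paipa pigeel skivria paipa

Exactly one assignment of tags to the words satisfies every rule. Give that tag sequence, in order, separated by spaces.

Prep Conj Prep Prep Conj

Candidates per position — 1:theil {Verb,Prep}; 2:paipa {Conj}; 3:pigeel {Verb,Prep}; 4:skivria {Prep}; 5:paipa {Conj}.
Word 1 cannot be Verb — rule 2 would then fail for every completion. It is Prep.
Word 3 cannot be Verb — rule 1 would then fail for every completion. It is Prep.
The unique satisfying tagging is: Prep Conj Prep Prep Conj.
Rule-by-rule: rule 1 ✓; rule 2 ✓; rule 3 ✓.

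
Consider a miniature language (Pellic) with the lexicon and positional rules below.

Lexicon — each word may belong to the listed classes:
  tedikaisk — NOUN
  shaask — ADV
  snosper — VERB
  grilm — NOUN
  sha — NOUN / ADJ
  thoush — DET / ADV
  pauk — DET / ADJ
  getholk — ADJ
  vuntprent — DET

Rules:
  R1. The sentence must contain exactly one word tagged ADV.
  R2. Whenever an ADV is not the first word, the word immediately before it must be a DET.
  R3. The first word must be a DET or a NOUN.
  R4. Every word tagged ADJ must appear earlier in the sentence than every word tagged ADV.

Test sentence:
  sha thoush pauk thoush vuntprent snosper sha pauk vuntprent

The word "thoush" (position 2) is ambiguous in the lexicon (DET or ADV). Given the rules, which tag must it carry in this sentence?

Candidates per position — 1:sha {NOUN,ADJ}; 2:thoush {DET,ADV}; 3:pauk {DET,ADJ}; 4:thoush {DET,ADV}; 5:vuntprent {DET}; 6:snosper {VERB}; 7:sha {NOUN,ADJ}; 8:pauk {DET,ADJ}; 9:vuntprent {DET}.
Position 1: tagging it ADJ would leave rule 3 unsatisfiable, so it must be NOUN.
Position 2: tagging it ADV would leave rule 2 unsatisfiable, so it must be DET.
Position 4: tagging it DET would leave rule 1 unsatisfiable, so it must be ADV.
Position 7: tagging it ADJ would leave rule 4 unsatisfiable, so it must be NOUN.
Position 8: tagging it ADJ would leave rule 4 unsatisfiable, so it must be DET.
Position 3: tagging it ADJ would leave rule 2 unsatisfiable, so it must be DET.
So the tagging must be: NOUN DET DET ADV DET VERB NOUN DET DET.
Checking: rule 1 ok; rule 2 ok; rule 3 ok; rule 4 ok.

DET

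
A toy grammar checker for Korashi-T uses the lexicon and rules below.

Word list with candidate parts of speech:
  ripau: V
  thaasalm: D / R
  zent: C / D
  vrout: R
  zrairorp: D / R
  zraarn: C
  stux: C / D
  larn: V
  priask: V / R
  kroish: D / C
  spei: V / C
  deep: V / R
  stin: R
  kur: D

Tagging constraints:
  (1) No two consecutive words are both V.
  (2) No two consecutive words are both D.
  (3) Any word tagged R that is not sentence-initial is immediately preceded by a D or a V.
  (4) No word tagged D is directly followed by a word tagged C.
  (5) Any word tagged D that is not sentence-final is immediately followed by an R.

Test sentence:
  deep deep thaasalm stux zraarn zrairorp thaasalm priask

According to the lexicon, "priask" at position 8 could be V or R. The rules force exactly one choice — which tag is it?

Candidates per position — 1:deep {V,R}; 2:deep {V,R}; 3:thaasalm {D,R}; 4:stux {C,D}; 5:zraarn {C}; 6:zrairorp {D,R}; 7:thaasalm {D,R}; 8:priask {V,R}.
At position 3, choosing D makes rule 4 impossible to satisfy; hence R.
At position 4, choosing D makes rule 4 impossible to satisfy; hence C.
At position 6, choosing R makes rule 3 impossible to satisfy; hence D.
At position 7, choosing D makes rule 2 impossible to satisfy; hence R.
At position 8, choosing R makes rule 3 impossible to satisfy; hence V.
At position 2, choosing R makes rule 3 impossible to satisfy; hence V.
At position 1, choosing V makes rule 1 impossible to satisfy; hence R.
The unique satisfying tagging is: R V R C C D R V.
Rule-by-rule: rule 1 ok; rule 2 ok; rule 3 ok; rule 4 ok; rule 5 ok.

V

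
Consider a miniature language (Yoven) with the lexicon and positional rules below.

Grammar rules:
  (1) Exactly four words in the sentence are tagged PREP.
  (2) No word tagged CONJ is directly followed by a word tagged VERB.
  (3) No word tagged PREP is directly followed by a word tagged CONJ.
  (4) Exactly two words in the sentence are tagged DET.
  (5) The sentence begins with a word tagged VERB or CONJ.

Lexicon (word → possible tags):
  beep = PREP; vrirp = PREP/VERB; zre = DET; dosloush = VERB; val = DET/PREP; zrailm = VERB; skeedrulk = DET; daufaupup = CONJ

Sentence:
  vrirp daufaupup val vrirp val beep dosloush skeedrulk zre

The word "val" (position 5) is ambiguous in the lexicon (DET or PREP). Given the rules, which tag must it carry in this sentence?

Candidates per position — 1:vrirp {PREP,VERB}; 2:daufaupup {CONJ}; 3:val {DET,PREP}; 4:vrirp {PREP,VERB}; 5:val {DET,PREP}; 6:beep {PREP}; 7:dosloush {VERB}; 8:skeedrulk {DET}; 9:zre {DET}.
Position 1: PREP is ruled out by rule 3; that leaves VERB.
Position 3: DET is ruled out by rule 1; that leaves PREP.
Position 4: VERB is ruled out by rule 1; that leaves PREP.
Position 5: DET is ruled out by rule 1; that leaves PREP.
So the tagging must be: VERB CONJ PREP PREP PREP PREP VERB DET DET.
Verifying each rule — rule 1 holds; rule 2 holds; rule 3 holds; rule 4 holds; rule 5 holds.

PREP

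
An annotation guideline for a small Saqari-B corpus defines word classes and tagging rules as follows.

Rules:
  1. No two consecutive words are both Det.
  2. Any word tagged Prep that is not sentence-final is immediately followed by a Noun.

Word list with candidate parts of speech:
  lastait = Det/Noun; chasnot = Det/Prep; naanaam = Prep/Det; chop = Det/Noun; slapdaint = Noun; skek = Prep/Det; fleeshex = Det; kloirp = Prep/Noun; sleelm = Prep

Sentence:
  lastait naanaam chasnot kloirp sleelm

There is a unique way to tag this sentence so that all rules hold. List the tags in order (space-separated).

Candidates per position — 1:lastait {Det,Noun}; 2:naanaam {Prep,Det}; 3:chasnot {Det,Prep}; 4:kloirp {Prep,Noun}; 5:sleelm {Prep}.
Position 2: Prep is ruled out by rule 2; that leaves Det.
Position 3: Det is ruled out by rule 1; that leaves Prep.
Position 4: Prep is ruled out by rule 2; that leaves Noun.
Position 1: Det is ruled out by rule 1; that leaves Noun.
The unique satisfying tagging is: Noun Det Prep Noun Prep.
Check: rule 1 ok; rule 2 ok.

Noun Det Prep Noun Prep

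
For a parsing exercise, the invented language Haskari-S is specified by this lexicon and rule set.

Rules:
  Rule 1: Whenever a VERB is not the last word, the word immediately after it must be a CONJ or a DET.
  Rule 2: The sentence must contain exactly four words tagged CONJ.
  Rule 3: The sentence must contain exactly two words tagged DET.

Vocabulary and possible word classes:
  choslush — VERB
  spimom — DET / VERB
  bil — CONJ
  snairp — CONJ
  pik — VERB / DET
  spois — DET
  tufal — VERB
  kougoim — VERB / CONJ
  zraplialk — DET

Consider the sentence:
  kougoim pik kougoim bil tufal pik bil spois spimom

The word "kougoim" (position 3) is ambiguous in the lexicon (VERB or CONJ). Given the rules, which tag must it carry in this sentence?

Candidates per position — 1:kougoim {VERB,CONJ}; 2:pik {VERB,DET}; 3:kougoim {VERB,CONJ}; 4:bil {CONJ}; 5:tufal {VERB}; 6:pik {VERB,DET}; 7:bil {CONJ}; 8:spois {DET}; 9:spimom {DET,VERB}.
Position 1: VERB is ruled out by rule 2; that leaves CONJ.
Position 3: VERB is ruled out by rule 2; that leaves CONJ.
Position 6: VERB is ruled out by rule 1; that leaves DET.
Position 9: DET is ruled out by rule 3; that leaves VERB.
Position 2: DET is ruled out by rule 3; that leaves VERB.
That leaves exactly one tagging: CONJ VERB CONJ CONJ VERB DET CONJ DET VERB.
Rule-by-rule: rule 1 holds; rule 2 holds; rule 3 holds.

CONJ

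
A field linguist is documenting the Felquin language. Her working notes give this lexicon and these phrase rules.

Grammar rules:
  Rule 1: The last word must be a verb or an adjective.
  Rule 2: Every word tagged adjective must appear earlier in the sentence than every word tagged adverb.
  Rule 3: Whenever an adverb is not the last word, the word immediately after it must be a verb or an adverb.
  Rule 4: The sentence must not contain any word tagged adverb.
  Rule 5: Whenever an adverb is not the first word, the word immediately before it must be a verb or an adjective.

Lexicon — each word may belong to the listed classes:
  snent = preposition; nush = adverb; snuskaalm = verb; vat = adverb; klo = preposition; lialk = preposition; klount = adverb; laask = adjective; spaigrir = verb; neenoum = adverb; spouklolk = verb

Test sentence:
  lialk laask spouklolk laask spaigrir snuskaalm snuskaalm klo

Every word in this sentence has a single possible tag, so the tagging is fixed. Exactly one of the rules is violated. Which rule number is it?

1

Fixed tagging: preposition adjective verb adjective verb verb verb preposition.
Checking each rule: R1 violated, R2 holds, R3 holds, R4 holds, R5 holds.
Only rule 1 fails.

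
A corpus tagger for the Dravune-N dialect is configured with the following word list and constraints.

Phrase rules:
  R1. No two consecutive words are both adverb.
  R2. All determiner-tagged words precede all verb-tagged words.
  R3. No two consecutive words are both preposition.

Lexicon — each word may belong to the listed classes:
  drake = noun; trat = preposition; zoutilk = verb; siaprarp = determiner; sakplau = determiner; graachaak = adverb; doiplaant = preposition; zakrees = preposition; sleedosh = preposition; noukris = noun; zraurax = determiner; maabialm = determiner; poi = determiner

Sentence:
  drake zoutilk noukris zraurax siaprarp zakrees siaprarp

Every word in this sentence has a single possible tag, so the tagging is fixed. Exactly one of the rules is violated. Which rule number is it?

Fixed tagging: noun verb noun determiner determiner preposition determiner.
Applying the rules: R1 holds, R2 violated, R3 holds.
Only rule 2 fails.

2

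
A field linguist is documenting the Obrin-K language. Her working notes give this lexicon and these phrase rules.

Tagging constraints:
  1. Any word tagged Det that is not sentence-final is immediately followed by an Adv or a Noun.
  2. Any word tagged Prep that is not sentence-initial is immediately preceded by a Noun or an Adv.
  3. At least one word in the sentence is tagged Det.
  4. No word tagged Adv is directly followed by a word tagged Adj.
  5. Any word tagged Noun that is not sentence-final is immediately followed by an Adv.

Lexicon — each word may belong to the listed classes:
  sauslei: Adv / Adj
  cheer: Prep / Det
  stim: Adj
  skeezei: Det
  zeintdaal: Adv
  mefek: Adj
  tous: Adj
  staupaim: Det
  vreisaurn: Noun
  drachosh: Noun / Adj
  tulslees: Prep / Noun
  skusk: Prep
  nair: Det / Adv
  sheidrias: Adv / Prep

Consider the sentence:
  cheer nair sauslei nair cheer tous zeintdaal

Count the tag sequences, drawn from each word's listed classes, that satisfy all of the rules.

2

Candidates per position — 1:cheer {Prep,Det}; 2:nair {Det,Adv}; 3:sauslei {Adv,Adj}; 4:nair {Det,Adv}; 5:cheer {Prep,Det}; 6:tous {Adj}; 7:zeintdaal {Adv}.
There are 32 candidate sequences in total.
The sequences that satisfy every rule: Prep Det Adv Adv Prep Adj Adv; Det Adv Adv Adv Prep Adj Adv.
Count = 2.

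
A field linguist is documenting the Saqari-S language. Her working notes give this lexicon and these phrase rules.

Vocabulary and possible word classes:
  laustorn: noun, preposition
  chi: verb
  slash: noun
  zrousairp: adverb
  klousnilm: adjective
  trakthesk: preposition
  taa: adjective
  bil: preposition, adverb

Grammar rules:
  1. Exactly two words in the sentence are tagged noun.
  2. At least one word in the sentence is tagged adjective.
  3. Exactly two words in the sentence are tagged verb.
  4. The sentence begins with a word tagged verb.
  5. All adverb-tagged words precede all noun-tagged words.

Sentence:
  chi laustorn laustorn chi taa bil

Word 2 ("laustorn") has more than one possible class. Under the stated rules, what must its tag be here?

Candidates per position — 1:chi {verb}; 2:laustorn {noun,preposition}; 3:laustorn {noun,preposition}; 4:chi {verb}; 5:taa {adjective}; 6:bil {preposition,adverb}.
Position 2: preposition is ruled out by rule 1; that leaves noun.
Position 3: preposition is ruled out by rule 1; that leaves noun.
Position 6: adverb is ruled out by rule 5; that leaves preposition.
The only consistent sequence is: verb noun noun verb adjective preposition.
Check: rule 1 satisfied; rule 2 satisfied; rule 3 satisfied; rule 4 satisfied; rule 5 satisfied.

noun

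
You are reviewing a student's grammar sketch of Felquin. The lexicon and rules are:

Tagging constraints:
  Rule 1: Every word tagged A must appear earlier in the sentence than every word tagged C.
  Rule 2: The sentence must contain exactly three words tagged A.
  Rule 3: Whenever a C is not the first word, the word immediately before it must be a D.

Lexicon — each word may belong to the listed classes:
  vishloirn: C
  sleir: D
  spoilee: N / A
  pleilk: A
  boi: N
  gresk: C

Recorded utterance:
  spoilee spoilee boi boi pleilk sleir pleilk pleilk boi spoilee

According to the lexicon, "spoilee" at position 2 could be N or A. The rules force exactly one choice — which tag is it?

N

Candidates per position — 1:spoilee {N,A}; 2:spoilee {N,A}; 3:boi {N}; 4:boi {N}; 5:pleilk {A}; 6:sleir {D}; 7:pleilk {A}; 8:pleilk {A}; 9:boi {N}; 10:spoilee {N,A}.
If word 1 were A, no tagging could satisfy rule 2; so word 1 is N.
If word 2 were A, no tagging could satisfy rule 2; so word 2 is N.
If word 10 were A, no tagging could satisfy rule 2; so word 10 is N.
So the tagging must be: N N N N A D A A N N.
Rule-by-rule: rule 1 ✓; rule 2 ✓; rule 3 ✓.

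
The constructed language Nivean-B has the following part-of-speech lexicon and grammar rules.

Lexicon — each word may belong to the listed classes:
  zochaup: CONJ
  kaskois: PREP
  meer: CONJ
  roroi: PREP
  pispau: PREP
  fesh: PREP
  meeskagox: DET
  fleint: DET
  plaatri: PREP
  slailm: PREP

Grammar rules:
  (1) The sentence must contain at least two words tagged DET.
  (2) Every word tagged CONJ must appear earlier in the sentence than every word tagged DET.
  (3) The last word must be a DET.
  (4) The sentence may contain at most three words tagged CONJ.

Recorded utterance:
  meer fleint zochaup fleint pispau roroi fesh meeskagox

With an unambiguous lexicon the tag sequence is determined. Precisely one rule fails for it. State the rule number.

2

Fixed tagging: CONJ DET CONJ DET PREP PREP PREP DET.
Rule check: R1 holds, R2 violated, R3 holds, R4 holds.
Only rule 2 fails.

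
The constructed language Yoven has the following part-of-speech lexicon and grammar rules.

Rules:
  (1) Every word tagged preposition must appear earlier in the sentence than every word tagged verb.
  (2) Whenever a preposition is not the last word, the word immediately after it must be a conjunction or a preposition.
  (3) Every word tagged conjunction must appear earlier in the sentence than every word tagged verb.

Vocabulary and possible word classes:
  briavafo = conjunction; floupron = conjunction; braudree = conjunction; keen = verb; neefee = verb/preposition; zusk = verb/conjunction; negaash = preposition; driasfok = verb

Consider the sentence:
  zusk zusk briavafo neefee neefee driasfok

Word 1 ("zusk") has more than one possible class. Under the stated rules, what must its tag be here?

conjunction

Candidates per position — 1:zusk {verb,conjunction}; 2:zusk {verb,conjunction}; 3:briavafo {conjunction}; 4:neefee {verb,preposition}; 5:neefee {verb,preposition}; 6:driasfok {verb}.
If word 1 were verb, no tagging could satisfy rule 3; so word 1 is conjunction.
If word 2 were verb, no tagging could satisfy rule 3; so word 2 is conjunction.
If word 4 were preposition, no tagging could satisfy rule 2; so word 4 is verb.
If word 5 were preposition, no tagging could satisfy rule 1; so word 5 is verb.
So the tagging must be: conjunction conjunction conjunction verb verb verb.
Check: rule 1 satisfied; rule 2 satisfied; rule 3 satisfied.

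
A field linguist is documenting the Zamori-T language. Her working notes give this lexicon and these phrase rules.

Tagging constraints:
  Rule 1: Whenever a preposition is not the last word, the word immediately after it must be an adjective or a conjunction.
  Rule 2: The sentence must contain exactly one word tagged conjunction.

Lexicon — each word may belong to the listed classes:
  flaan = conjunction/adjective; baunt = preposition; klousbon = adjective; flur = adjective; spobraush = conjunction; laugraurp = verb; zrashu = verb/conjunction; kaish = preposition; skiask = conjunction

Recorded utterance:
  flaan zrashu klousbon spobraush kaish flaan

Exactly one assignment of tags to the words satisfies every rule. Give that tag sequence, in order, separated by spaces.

adjective verb adjective conjunction preposition adjective

Candidates per position — 1:flaan {conjunction,adjective}; 2:zrashu {verb,conjunction}; 3:klousbon {adjective}; 4:spobraush {conjunction}; 5:kaish {preposition}; 6:flaan {conjunction,adjective}.
Word 1 cannot be conjunction — rule 2 would then fail for every completion. It is adjective.
Word 2 cannot be conjunction — rule 2 would then fail for every completion. It is verb.
Word 6 cannot be conjunction — rule 2 would then fail for every completion. It is adjective.
The unique satisfying tagging is: adjective verb adjective conjunction preposition adjective.
Checking: rule 1 satisfied; rule 2 satisfied.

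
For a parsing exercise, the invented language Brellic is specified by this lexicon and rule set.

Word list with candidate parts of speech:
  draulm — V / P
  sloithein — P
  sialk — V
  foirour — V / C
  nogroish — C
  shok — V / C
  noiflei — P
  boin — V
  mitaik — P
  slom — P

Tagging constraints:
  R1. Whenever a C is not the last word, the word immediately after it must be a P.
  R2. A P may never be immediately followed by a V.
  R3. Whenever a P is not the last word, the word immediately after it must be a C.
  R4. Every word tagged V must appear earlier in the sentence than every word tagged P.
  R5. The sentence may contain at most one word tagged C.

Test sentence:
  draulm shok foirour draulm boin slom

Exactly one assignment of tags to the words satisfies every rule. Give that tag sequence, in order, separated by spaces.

V V V V V P

Candidates per position — 1:draulm {V,P}; 2:shok {V,C}; 3:foirour {V,C}; 4:draulm {V,P}; 5:boin {V}; 6:slom {P}.
Word 1 cannot be P — rule 4 would then fail for every completion. It is V.
Word 2 cannot be C — rule 1 would then fail for every completion. It is V.
Word 4 cannot be P — rule 2 would then fail for every completion. It is V.
Word 3 cannot be C — rule 1 would then fail for every completion. It is V.
So the tagging must be: V V V V V P.
Verifying each rule — rule 1 satisfied; rule 2 satisfied; rule 3 satisfied; rule 4 satisfied; rule 5 satisfied.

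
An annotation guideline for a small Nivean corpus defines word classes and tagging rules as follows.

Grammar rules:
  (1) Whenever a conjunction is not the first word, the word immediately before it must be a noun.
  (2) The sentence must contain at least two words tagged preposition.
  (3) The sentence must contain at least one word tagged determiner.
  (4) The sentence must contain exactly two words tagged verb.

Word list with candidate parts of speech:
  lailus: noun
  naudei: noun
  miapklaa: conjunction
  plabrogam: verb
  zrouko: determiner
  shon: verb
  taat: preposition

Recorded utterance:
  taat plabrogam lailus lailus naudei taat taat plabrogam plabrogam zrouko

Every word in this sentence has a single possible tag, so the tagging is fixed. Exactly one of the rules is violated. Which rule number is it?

4

Fixed tagging: preposition verb noun noun noun preposition preposition verb verb determiner.
Applying the rules: R1 ✓, R2 ✓, R3 ✓, R4 ✗.
Only rule 4 fails.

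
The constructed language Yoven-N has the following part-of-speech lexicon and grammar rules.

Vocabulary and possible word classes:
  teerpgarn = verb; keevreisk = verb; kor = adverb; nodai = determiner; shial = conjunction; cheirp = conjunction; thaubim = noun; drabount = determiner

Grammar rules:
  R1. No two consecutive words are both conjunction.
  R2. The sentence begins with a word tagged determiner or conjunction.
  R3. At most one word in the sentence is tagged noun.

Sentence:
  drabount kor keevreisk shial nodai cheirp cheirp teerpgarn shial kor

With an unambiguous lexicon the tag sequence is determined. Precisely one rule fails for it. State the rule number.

1

Fixed tagging: determiner adverb verb conjunction determiner conjunction conjunction verb conjunction adverb.
Checking each rule: R1 fail, R2 pass, R3 pass.
Only rule 1 fails.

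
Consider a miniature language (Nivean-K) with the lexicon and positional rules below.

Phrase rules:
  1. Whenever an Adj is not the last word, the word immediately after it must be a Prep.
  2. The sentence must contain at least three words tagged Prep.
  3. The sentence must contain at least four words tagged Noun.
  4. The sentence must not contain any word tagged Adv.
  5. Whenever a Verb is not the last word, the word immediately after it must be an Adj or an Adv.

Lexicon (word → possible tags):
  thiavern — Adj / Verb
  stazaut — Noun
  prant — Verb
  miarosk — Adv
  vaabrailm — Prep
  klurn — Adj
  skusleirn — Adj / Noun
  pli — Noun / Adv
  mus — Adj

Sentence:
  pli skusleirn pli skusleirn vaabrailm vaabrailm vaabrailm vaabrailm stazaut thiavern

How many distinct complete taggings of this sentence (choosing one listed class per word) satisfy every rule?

Candidates per position — 1:pli {Noun,Adv}; 2:skusleirn {Adj,Noun}; 3:pli {Noun,Adv}; 4:skusleirn {Adj,Noun}; 5:vaabrailm {Prep}; 6:vaabrailm {Prep}; 7:vaabrailm {Prep}; 8:vaabrailm {Prep}; 9:stazaut {Noun}; 10:thiavern {Adj,Verb}.
There are 32 candidate sequences in total.
The sequences that satisfy every rule: Noun Noun Noun Adj Prep Prep Prep Prep Noun Adj; Noun Noun Noun Adj Prep Prep Prep Prep Noun Verb; Noun Noun Noun Noun Prep Prep Prep Prep Noun Adj; Noun Noun Noun Noun Prep Prep Prep Prep Noun Verb.
Count = 4.

4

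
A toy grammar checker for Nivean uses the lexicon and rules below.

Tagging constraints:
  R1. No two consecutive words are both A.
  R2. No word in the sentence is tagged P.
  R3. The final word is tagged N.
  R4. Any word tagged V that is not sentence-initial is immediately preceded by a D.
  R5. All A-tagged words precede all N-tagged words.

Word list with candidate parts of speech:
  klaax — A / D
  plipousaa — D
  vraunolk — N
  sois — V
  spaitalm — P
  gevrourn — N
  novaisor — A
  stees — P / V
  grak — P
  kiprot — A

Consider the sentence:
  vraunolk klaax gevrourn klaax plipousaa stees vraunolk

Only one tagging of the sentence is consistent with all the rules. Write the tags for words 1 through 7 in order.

Candidates per position — 1:vraunolk {N}; 2:klaax {A,D}; 3:gevrourn {N}; 4:klaax {A,D}; 5:plipousaa {D}; 6:stees {P,V}; 7:vraunolk {N}.
Word 2 cannot be A — rule 5 would then fail for every completion. It is D.
Word 4 cannot be A — rule 5 would then fail for every completion. It is D.
Word 6 cannot be P — rule 2 would then fail for every completion. It is V.
That leaves exactly one tagging: N D N D D V N.
Rule-by-rule: rule 1 satisfied; rule 2 satisfied; rule 3 satisfied; rule 4 satisfied; rule 5 satisfied.

N D N D D V N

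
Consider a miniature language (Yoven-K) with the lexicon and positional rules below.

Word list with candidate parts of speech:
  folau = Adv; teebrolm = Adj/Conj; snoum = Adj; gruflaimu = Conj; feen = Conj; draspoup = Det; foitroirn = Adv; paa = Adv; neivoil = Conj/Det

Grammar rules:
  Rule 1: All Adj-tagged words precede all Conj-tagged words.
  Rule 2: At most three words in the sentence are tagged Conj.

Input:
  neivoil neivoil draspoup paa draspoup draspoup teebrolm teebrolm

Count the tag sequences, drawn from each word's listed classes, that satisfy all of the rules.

5

Candidates per position — 1:neivoil {Conj,Det}; 2:neivoil {Conj,Det}; 3:draspoup {Det}; 4:paa {Adv}; 5:draspoup {Det}; 6:draspoup {Det}; 7:teebrolm {Adj,Conj}; 8:teebrolm {Adj,Conj}.
There are 16 candidate sequences in total.
The sequences that satisfy every rule: Conj Det Det Adv Det Det Conj Conj; Det Conj Det Adv Det Det Conj Conj; Det Det Det Adv Det Det Adj Adj; Det Det Det Adv Det Det Adj Conj; Det Det Det Adv Det Det Conj Conj.
Count = 5.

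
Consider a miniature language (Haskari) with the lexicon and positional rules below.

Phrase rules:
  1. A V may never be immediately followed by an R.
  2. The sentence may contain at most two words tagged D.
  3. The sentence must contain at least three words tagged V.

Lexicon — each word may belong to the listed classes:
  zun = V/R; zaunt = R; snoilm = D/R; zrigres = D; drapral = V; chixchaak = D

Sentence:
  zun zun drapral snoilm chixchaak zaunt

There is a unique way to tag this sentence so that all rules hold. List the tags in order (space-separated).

V V V D D R

Candidates per position — 1:zun {V,R}; 2:zun {V,R}; 3:drapral {V}; 4:snoilm {D,R}; 5:chixchaak {D}; 6:zaunt {R}.
Position 1: R is ruled out by rule 3; that leaves V.
Position 2: R is ruled out by rule 1; that leaves V.
Position 4: R is ruled out by rule 1; that leaves D.
That leaves exactly one tagging: V V V D D R.
Rule-by-rule: rule 1 ✓; rule 2 ✓; rule 3 ✓.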